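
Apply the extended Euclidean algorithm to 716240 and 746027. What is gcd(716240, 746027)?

Repeated division:
746027 = 1·716240 + 29787
716240 = 24·29787 + 1352
29787 = 22·1352 + 43
1352 = 31·43 + 19
43 = 2·19 + 5
19 = 3·5 + 4
5 = 1·4 + 1
4 = 4·1 + 0
gcd(716240, 746027) = 1.
Back-substituting:
1 = 5 − 4
1 = −19 + 4·5
1 = 4·43 − 9·19
1 = −9·1352 + 283·43
1 = 283·29787 − 6235·1352
1 = −6235·716240 + 149923·29787
1 = 149923·746027 − 156158·716240
So 1 = (149923)·746027 + (-156158)·716240.

1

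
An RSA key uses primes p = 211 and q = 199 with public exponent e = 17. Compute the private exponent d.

22013

φ(n) = (p−1)(q−1) = 210·198 = 41580.
Need d with 17·d ≡ 1 (mod 41580). Apply the extended Euclidean algorithm:
41580 = 2445·17 + 15
17 = 1·15 + 2
15 = 7·2 + 1
2 = 2·1 + 0
Back-substitute:
1 = 15 − 7·2
1 = −7·17 + 8·15
1 = 8·41580 − 19567·17
So 17·(-19567) ≡ 1 (mod 41580), hence d ≡ -19567 ≡ 22013 (mod 41580).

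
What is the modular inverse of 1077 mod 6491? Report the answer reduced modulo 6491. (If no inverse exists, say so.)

4924

Extended Euclidean algorithm:
6491 = 6·1077 + 29
1077 = 37·29 + 4
29 = 7·4 + 1
4 = 4·1 + 0
Since gcd(1077, 6491) = 1, back-substitute to write 1 as a combination:
1 = 29 − 7·4
1 = −7·1077 + 260·29
1 = 260·6491 − 1567·1077
Thus 1077·(-1567) ≡ 1 (mod 6491); reducing, -1567 mod 6491 = 4924.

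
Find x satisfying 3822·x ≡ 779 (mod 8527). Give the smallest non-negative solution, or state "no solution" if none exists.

First find gcd(3822, 8527):
8527 = 2×3822 + 883
3822 = 4×883 + 290
883 = 3×290 + 13
290 = 22×13 + 4
13 = 3×4 + 1
4 = 4×1 + 0
gcd = 1, so a unique solution mod 8527 exists.
Back-substitute for the Bézout coefficients:
1 = 13 − 3·4
1 = −3·290 + 67·13
1 = 67·883 − 204·290
1 = −204·3822 + 883·883
1 = 883·8527 − 1970·3822
So 3822·(-1970) ≡ 1 (mod 8527), giving 3822⁻¹ ≡ 6557.
x ≡ 3822⁻¹·779 ≡ 6557·779 ≡ 230 (mod 8527).

230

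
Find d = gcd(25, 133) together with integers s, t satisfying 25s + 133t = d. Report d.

1

Repeated division:
133 = 5*25 + 8
25 = 3*8 + 1
8 = 8*1 + 0
gcd(25, 133) = 1.
Working backward:
1 = 25 − 3·8
1 = −3·133 + 16·25
So 1 = (-3)·133 + (16)·25.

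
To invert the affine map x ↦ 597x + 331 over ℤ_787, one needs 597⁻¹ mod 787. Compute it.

gcd(787, 597) by repeated division:
787 = 1×597 + 190
597 = 3×190 + 27
190 = 7×27 + 1
27 = 27×1 + 0
gcd = 1, so the inverse exists. Back-substitute:
1 = 190 − 7·27
1 = −7·597 + 22·190
1 = 22·787 − 29·597
Thus 597·(-29) ≡ 1 (mod 787); reducing, -29 mod 787 = 758.

758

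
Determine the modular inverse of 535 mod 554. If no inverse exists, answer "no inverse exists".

379

Run Euclid on (554, 535):
554 = 1×535 + 19
535 = 28×19 + 3
19 = 6×3 + 1
3 = 3×1 + 0
Since gcd(535, 554) = 1, back-substitute to write 1 as a combination:
1 = 19 − 6·3
1 = −6·535 + 169·19
1 = 169·554 − 175·535
Hence 535⁻¹ ≡ -175 ≡ 379 (mod 554).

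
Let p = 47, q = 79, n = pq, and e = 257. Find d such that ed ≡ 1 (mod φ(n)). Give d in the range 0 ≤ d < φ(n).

2513

φ(n) = (p−1)(q−1) = 46·78 = 3588.
Need d with 257·d ≡ 1 (mod 3588). Apply the extended Euclidean algorithm:
3588 = 13*257 + 247
257 = 1*247 + 10
247 = 24*10 + 7
10 = 1*7 + 3
7 = 2*3 + 1
3 = 3*1 + 0
Back-substitute:
1 = 7 − 2·3
1 = −2·10 + 3·7
1 = 3·247 − 74·10
1 = −74·257 + 77·247
1 = 77·3588 − 1075·257
So 257·(-1075) ≡ 1 (mod 3588), hence d ≡ -1075 ≡ 2513 (mod 3588).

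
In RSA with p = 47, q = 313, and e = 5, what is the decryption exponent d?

φ(n) = (p−1)(q−1) = 46·312 = 14352.
Need d with 5·d ≡ 1 (mod 14352). Apply the extended Euclidean algorithm:
14352 = 2870·5 + 2
5 = 2·2 + 1
2 = 2·1 + 0
Back-substitute:
1 = 5 − 2·2
1 = −2·14352 + 5741·5
So 5·5741 ≡ 1 (mod 14352), hence d = 5741.

5741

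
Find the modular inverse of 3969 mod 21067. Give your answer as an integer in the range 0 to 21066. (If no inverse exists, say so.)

14740

gcd(21067, 3969) by repeated division:
21067 = 5×3969 + 1222
3969 = 3×1222 + 303
1222 = 4×303 + 10
303 = 30×10 + 3
10 = 3×3 + 1
3 = 3×1 + 0
Since gcd(3969, 21067) = 1, back-substitute to write 1 as a combination:
1 = 10 − 3·3
1 = −3·303 + 91·10
1 = 91·1222 − 367·303
1 = −367·3969 + 1192·1222
1 = 1192·21067 − 6327·3969
So 3969·(-6327) ≡ 1 (mod 21067), and -6327 ≡ 14740 (mod 21067).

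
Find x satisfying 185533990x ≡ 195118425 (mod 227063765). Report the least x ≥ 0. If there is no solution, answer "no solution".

39916332

First find gcd(185533990, 227063765):
227063765 = 1·185533990 + 41529775
185533990 = 4·41529775 + 19414890
41529775 = 2·19414890 + 2699995
19414890 = 7·2699995 + 514925
2699995 = 5·514925 + 125370
514925 = 4·125370 + 13445
125370 = 9·13445 + 4365
13445 = 3·4365 + 350
4365 = 12·350 + 165
350 = 2·165 + 20
165 = 8·20 + 5
20 = 4·5 + 0
gcd = 5 and 5 | 195118425, so solutions exist. Divide through by 5: 37106798x ≡ 39023685 (mod 45412753).
Now find 37106798⁻¹ mod 45412753:
45412753 = 1*37106798 + 8305955
37106798 = 4*8305955 + 3882978
8305955 = 2*3882978 + 539999
3882978 = 7*539999 + 102985
539999 = 5*102985 + 25074
102985 = 4*25074 + 2689
25074 = 9*2689 + 873
2689 = 3*873 + 70
873 = 12*70 + 33
70 = 2*33 + 4
33 = 8*4 + 1
4 = 4*1 + 0
Back-substitute:
1 = 33 − 8·4
1 = −8·70 + 17·33
1 = 17·873 − 212·70
1 = −212·2689 + 653·873
1 = 653·25074 − 6089·2689
1 = −6089·102985 + 25009·25074
1 = 25009·539999 − 131134·102985
1 = −131134·3882978 + 942947·539999
1 = 942947·8305955 − 2017028·3882978
1 = −2017028·37106798 + 9011059·8305955
1 = 9011059·45412753 − 11028087·37106798
So 37106798·(-11028087) ≡ 1 (mod 45412753), i.e. 37106798⁻¹ ≡ 34384666.
Then x ≡ 34384666·39023685 ≡ 39916332 (mod 45412753); the smallest non-negative solution is x = 39916332.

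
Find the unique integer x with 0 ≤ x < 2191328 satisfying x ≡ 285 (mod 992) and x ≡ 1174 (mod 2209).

Write x = 285 + 992·k. Then 992·k ≡ 1174 − 285 ≡ 889 (mod 2209).
Need 992⁻¹ mod 2209. Extended Euclid on (2209, 992):
2209 = 2·992 + 225
992 = 4·225 + 92
225 = 2·92 + 41
92 = 2·41 + 10
41 = 4·10 + 1
10 = 10·1 + 0
Back-substitute:
1 = 41 − 4·10
1 = −4·92 + 9·41
1 = 9·225 − 22·92
1 = −22·992 + 97·225
1 = 97·2209 − 216·992
992⁻¹ ≡ 1993 (mod 2209), so k ≡ 1993·889 ≡ 159 (mod 2209).
x = 285 + 992·159 = 158013.

158013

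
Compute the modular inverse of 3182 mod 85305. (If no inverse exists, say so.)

5603

Run Euclid on (85305, 3182):
85305 = 26×3182 + 2573
3182 = 1×2573 + 609
2573 = 4×609 + 137
609 = 4×137 + 61
137 = 2×61 + 15
61 = 4×15 + 1
15 = 15×1 + 0
The gcd is 1. Working backward:
1 = 61 − 4·15
1 = −4·137 + 9·61
1 = 9·609 − 40·137
1 = −40·2573 + 169·609
1 = 169·3182 − 209·2573
1 = −209·85305 + 5603·3182
So 3182·5603 ≡ 1 (mod 85305).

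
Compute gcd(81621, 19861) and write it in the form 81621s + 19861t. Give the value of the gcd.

1

Apply Euclid's algorithm to 81621 and 19861:
81621 = 4·19861 + 2177
19861 = 9·2177 + 268
2177 = 8·268 + 33
268 = 8·33 + 4
33 = 8·4 + 1
4 = 4·1 + 0
gcd(81621, 19861) = 1.
Express as a combination:
1 = 33 − 8·4
1 = −8·268 + 65·33
1 = 65·2177 − 528·268
1 = −528·19861 + 4817·2177
1 = 4817·81621 − 19796·19861
So 1 = (4817)·81621 + (-19796)·19861.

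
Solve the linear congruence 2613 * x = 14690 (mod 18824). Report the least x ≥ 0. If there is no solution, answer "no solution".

First find gcd(2613, 18824):
18824 = 7×2613 + 533
2613 = 4×533 + 481
533 = 1×481 + 52
481 = 9×52 + 13
52 = 4×13 + 0
gcd = 13 and 13 | 14690, so solutions exist. Divide through by 13: 201x ≡ 1130 (mod 1448).
Now find 201⁻¹ mod 1448:
1448 = 7*201 + 41
201 = 4*41 + 37
41 = 1*37 + 4
37 = 9*4 + 1
4 = 4*1 + 0
Back-substitute:
1 = 37 − 9·4
1 = −9·41 + 10·37
1 = 10·201 − 49·41
1 = −49·1448 + 353·201
So 201⁻¹ ≡ 353 (mod 1448).
Then x ≡ 353·1130 ≡ 690 (mod 1448); the smallest non-negative solution is x = 690.

690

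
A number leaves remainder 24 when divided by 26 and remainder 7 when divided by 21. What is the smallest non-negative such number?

Write x = 24 + 26·k. Then 26·k ≡ 7 − 24 ≡ 4 (mod 21).
Need 26⁻¹ mod 21. Extended Euclid on (21, 5):
21 = 4·5 + 1
5 = 5·1 + 0
Back-substitute:
1 = 21 − 4·5
26⁻¹ ≡ 17 (mod 21), so k ≡ 17·4 ≡ 5 (mod 21).
x = 24 + 26·5 = 154.

154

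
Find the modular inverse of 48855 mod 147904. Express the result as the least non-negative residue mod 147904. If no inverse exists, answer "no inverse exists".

Run Euclid on (147904, 48855):
147904 = 3·48855 + 1339
48855 = 36·1339 + 651
1339 = 2·651 + 37
651 = 17·37 + 22
37 = 1·22 + 15
22 = 1·15 + 7
15 = 2·7 + 1
7 = 7·1 + 0
The gcd is 1. Working backward:
1 = 15 − 2·7
1 = −2·22 + 3·15
1 = 3·37 − 5·22
1 = −5·651 + 88·37
1 = 88·1339 − 181·651
1 = −181·48855 + 6604·1339
1 = 6604·147904 − 19993·48855
So 48855·(-19993) ≡ 1 (mod 147904), and -19993 ≡ 127911 (mod 147904).

127911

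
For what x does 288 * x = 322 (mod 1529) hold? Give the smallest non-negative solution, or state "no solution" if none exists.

755

First find gcd(288, 1529):
1529 = 5*288 + 89
288 = 3*89 + 21
89 = 4*21 + 5
21 = 4*5 + 1
5 = 5*1 + 0
gcd = 1, so a unique solution mod 1529 exists.
Back-substitute for the Bézout coefficients:
1 = 21 − 4·5
1 = −4·89 + 17·21
1 = 17·288 − 55·89
1 = −55·1529 + 292·288
So 288·(292) ≡ 1 (mod 1529), giving 288⁻¹ ≡ 292.
x ≡ 288⁻¹·322 ≡ 292·322 ≡ 755 (mod 1529).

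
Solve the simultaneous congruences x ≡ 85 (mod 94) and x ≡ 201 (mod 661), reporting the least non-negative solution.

16065

Write x = 85 + 94·k. Then 94·k ≡ 201 − 85 ≡ 116 (mod 661).
Need 94⁻¹ mod 661. Extended Euclid on (661, 94):
661 = 7×94 + 3
94 = 31×3 + 1
3 = 3×1 + 0
Back-substitute:
1 = 94 − 31·3
1 = −31·661 + 218·94
94⁻¹ ≡ 218 (mod 661), so k ≡ 218·116 ≡ 170 (mod 661).
x = 85 + 94·170 = 16065.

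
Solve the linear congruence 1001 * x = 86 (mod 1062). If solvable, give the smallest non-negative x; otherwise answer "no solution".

16

First find gcd(1001, 1062):
1062 = 1*1001 + 61
1001 = 16*61 + 25
61 = 2*25 + 11
25 = 2*11 + 3
11 = 3*3 + 2
3 = 1*2 + 1
2 = 2*1 + 0
gcd = 1, so a unique solution mod 1062 exists.
Back-substitute for the Bézout coefficients:
1 = 3 − 2
1 = −11 + 4·3
1 = 4·25 − 9·11
1 = −9·61 + 22·25
1 = 22·1001 − 361·61
1 = −361·1062 + 383·1001
So 1001·(383) ≡ 1 (mod 1062), giving 1001⁻¹ ≡ 383.
x ≡ 1001⁻¹·86 ≡ 383·86 ≡ 16 (mod 1062).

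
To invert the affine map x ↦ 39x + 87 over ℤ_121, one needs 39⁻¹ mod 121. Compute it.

gcd(121, 39) by repeated division:
121 = 3*39 + 4
39 = 9*4 + 3
4 = 1*3 + 1
3 = 3*1 + 0
Since gcd(39, 121) = 1, back-substitute to write 1 as a combination:
1 = 4 − 3
1 = −39 + 10·4
1 = 10·121 − 31·39
Thus 39·(-31) ≡ 1 (mod 121); reducing, -31 mod 121 = 90.

90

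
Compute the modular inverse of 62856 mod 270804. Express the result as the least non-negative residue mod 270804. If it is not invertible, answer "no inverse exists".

Euclidean algorithm on 270804, 62856:
270804 = 4×62856 + 19380
62856 = 3×19380 + 4716
19380 = 4×4716 + 516
4716 = 9×516 + 72
516 = 7×72 + 12
72 = 6×12 + 0
Since gcd = 12 > 1, 62856 is not a unit mod 270804.

no inverse exists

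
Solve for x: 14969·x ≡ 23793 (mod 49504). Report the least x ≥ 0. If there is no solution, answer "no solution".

First find gcd(14969, 49504):
49504 = 3·14969 + 4597
14969 = 3·4597 + 1178
4597 = 3·1178 + 1063
1178 = 1·1063 + 115
1063 = 9·115 + 28
115 = 4·28 + 3
28 = 9·3 + 1
3 = 3·1 + 0
gcd = 1, so a unique solution mod 49504 exists.
Back-substitute for the Bézout coefficients:
1 = 28 − 9·3
1 = −9·115 + 37·28
1 = 37·1063 − 342·115
1 = −342·1178 + 379·1063
1 = 379·4597 − 1479·1178
1 = −1479·14969 + 4816·4597
1 = 4816·49504 − 15927·14969
So 14969·(-15927) ≡ 1 (mod 49504), giving 14969⁻¹ ≡ 33577.
x ≡ 14969⁻¹·23793 ≡ 33577·23793 ≡ 2009 (mod 49504).

2009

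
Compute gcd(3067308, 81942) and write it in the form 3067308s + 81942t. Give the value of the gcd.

6

Apply Euclid's algorithm to 3067308 and 81942:
3067308 = 37·81942 + 35454
81942 = 2·35454 + 11034
35454 = 3·11034 + 2352
11034 = 4·2352 + 1626
2352 = 1·1626 + 726
1626 = 2·726 + 174
726 = 4·174 + 30
174 = 5·30 + 24
30 = 1·24 + 6
24 = 4·6 + 0
gcd(3067308, 81942) = 6.
Express as a combination:
6 = 30 − 24
6 = −174 + 6·30
6 = 6·726 − 25·174
6 = −25·1626 + 56·726
6 = 56·2352 − 81·1626
6 = −81·11034 + 380·2352
6 = 380·35454 − 1221·11034
6 = −1221·81942 + 2822·35454
6 = 2822·3067308 − 105635·81942
So 6 = (2822)·3067308 + (-105635)·81942.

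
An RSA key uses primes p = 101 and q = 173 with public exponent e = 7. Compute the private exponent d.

14743

φ(n) = (p−1)(q−1) = 100·172 = 17200.
Need d with 7·d ≡ 1 (mod 17200). Apply the extended Euclidean algorithm:
17200 = 2457·7 + 1
7 = 7·1 + 0
Back-substitute:
1 = 17200 − 2457·7
So 7·(-2457) ≡ 1 (mod 17200), hence d ≡ -2457 ≡ 14743 (mod 17200).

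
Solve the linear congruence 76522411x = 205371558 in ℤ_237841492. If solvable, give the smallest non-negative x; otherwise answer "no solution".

First find gcd(76522411, 237841492):
237841492 = 3*76522411 + 8274259
76522411 = 9*8274259 + 2054080
8274259 = 4*2054080 + 57939
2054080 = 35*57939 + 26215
57939 = 2*26215 + 5509
26215 = 4*5509 + 4179
5509 = 1*4179 + 1330
4179 = 3*1330 + 189
1330 = 7*189 + 7
189 = 27*7 + 0
gcd = 7 and 7 | 205371558, so solutions exist. Divide through by 7: 10931773x ≡ 29338794 (mod 33977356).
Now find 10931773⁻¹ mod 33977356:
33977356 = 3*10931773 + 1182037
10931773 = 9*1182037 + 293440
1182037 = 4*293440 + 8277
293440 = 35*8277 + 3745
8277 = 2*3745 + 787
3745 = 4*787 + 597
787 = 1*597 + 190
597 = 3*190 + 27
190 = 7*27 + 1
27 = 27*1 + 0
Back-substitute:
1 = 190 − 7·27
1 = −7·597 + 22·190
1 = 22·787 − 29·597
1 = −29·3745 + 138·787
1 = 138·8277 − 305·3745
1 = −305·293440 + 10813·8277
1 = 10813·1182037 − 43557·293440
1 = −43557·10931773 + 402826·1182037
1 = 402826·33977356 − 1252035·10931773
So 10931773·(-1252035) ≡ 1 (mod 33977356), i.e. 10931773⁻¹ ≡ 32725321.
Then x ≡ 32725321·29338794 ≡ 28422014 (mod 33977356); the smallest non-negative solution is x = 28422014.

28422014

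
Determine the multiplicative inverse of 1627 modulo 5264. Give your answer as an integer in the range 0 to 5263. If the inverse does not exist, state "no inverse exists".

Run Euclid on (5264, 1627):
5264 = 3×1627 + 383
1627 = 4×383 + 95
383 = 4×95 + 3
95 = 31×3 + 2
3 = 1×2 + 1
2 = 2×1 + 0
gcd = 1, so the inverse exists. Back-substitute:
1 = 3 − 2
1 = −95 + 32·3
1 = 32·383 − 129·95
1 = −129·1627 + 548·383
1 = 548·5264 − 1773·1627
So 1627·(-1773) ≡ 1 (mod 5264), and -1773 ≡ 3491 (mod 5264).

3491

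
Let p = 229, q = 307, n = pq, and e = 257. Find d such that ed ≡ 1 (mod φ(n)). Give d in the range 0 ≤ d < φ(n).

φ(n) = (p−1)(q−1) = 228·306 = 69768.
Need d with 257·d ≡ 1 (mod 69768). Apply the extended Euclidean algorithm:
69768 = 271·257 + 121
257 = 2·121 + 15
121 = 8·15 + 1
15 = 15·1 + 0
Back-substitute:
1 = 121 − 8·15
1 = −8·257 + 17·121
1 = 17·69768 − 4615·257
So 257·(-4615) ≡ 1 (mod 69768), hence d ≡ -4615 ≡ 65153 (mod 69768).

65153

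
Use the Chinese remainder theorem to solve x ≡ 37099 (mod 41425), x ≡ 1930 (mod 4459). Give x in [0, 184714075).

81561499

Write x = 37099 + 41425·k. Then 41425·k ≡ 1930 − 37099 ≡ 503 (mod 4459).
Need 41425⁻¹ mod 4459. Extended Euclid on (4459, 1294):
4459 = 3·1294 + 577
1294 = 2·577 + 140
577 = 4·140 + 17
140 = 8·17 + 4
17 = 4·4 + 1
4 = 4·1 + 0
Back-substitute:
1 = 17 − 4·4
1 = −4·140 + 33·17
1 = 33·577 − 136·140
1 = −136·1294 + 305·577
1 = 305·4459 − 1051·1294
41425⁻¹ ≡ 3408 (mod 4459), so k ≡ 3408·503 ≡ 1968 (mod 4459).
x = 37099 + 41425·1968 = 81561499.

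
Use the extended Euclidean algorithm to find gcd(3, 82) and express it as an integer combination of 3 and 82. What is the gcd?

Repeated division:
82 = 27·3 + 1
3 = 3·1 + 0
gcd(3, 82) = 1.
Express as a combination:
1 = 82 − 27·3
So 1 = (1)·82 + (-27)·3.

1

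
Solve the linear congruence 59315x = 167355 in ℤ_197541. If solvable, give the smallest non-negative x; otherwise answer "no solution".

First find gcd(59315, 197541):
197541 = 3·59315 + 19596
59315 = 3·19596 + 527
19596 = 37·527 + 97
527 = 5·97 + 42
97 = 2·42 + 13
42 = 3·13 + 3
13 = 4·3 + 1
3 = 3·1 + 0
gcd = 1, so a unique solution mod 197541 exists.
Back-substitute for the Bézout coefficients:
1 = 13 − 4·3
1 = −4·42 + 13·13
1 = 13·97 − 30·42
1 = −30·527 + 163·97
1 = 163·19596 − 6061·527
1 = −6061·59315 + 18346·19596
1 = 18346·197541 − 61099·59315
So 59315·(-61099) ≡ 1 (mod 197541), giving 59315⁻¹ ≡ 136442.
x ≡ 59315⁻¹·167355 ≡ 136442·167355 ≡ 91638 (mod 197541).

91638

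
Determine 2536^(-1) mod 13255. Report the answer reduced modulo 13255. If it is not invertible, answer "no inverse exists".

10166

gcd(13255, 2536) by repeated division:
13255 = 5·2536 + 575
2536 = 4·575 + 236
575 = 2·236 + 103
236 = 2·103 + 30
103 = 3·30 + 13
30 = 2·13 + 4
13 = 3·4 + 1
4 = 4·1 + 0
gcd = 1, so the inverse exists. Back-substitute:
1 = 13 − 3·4
1 = −3·30 + 7·13
1 = 7·103 − 24·30
1 = −24·236 + 55·103
1 = 55·575 − 134·236
1 = −134·2536 + 591·575
1 = 591·13255 − 3089·2536
So 2536·(-3089) ≡ 1 (mod 13255), and -3089 ≡ 10166 (mod 13255).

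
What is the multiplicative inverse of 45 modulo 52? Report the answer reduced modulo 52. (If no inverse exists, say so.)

Extended Euclidean algorithm:
52 = 1*45 + 7
45 = 6*7 + 3
7 = 2*3 + 1
3 = 3*1 + 0
The gcd is 1. Working backward:
1 = 7 − 2·3
1 = −2·45 + 13·7
1 = 13·52 − 15·45
Hence 45⁻¹ ≡ -15 ≡ 37 (mod 52).

37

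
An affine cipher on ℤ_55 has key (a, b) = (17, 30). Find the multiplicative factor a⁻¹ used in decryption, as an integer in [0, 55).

gcd(55, 17) by repeated division:
55 = 3×17 + 4
17 = 4×4 + 1
4 = 4×1 + 0
Since gcd(17, 55) = 1, back-substitute to write 1 as a combination:
1 = 17 − 4·4
1 = −4·55 + 13·17
So 17·13 ≡ 1 (mod 55).

13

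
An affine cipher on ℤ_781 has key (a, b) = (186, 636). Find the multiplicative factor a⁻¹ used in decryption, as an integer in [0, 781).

gcd(781, 186) by repeated division:
781 = 4×186 + 37
186 = 5×37 + 1
37 = 37×1 + 0
Since gcd(186, 781) = 1, back-substitute to write 1 as a combination:
1 = 186 − 5·37
1 = −5·781 + 21·186
So 186·21 ≡ 1 (mod 781).

21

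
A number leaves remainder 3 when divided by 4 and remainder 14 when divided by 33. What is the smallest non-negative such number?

47

Write x = 3 + 4·k. Then 4·k ≡ 14 − 3 ≡ 11 (mod 33).
Need 4⁻¹ mod 33. Extended Euclid on (33, 4):
33 = 8·4 + 1
4 = 4·1 + 0
Back-substitute:
1 = 33 − 8·4
4⁻¹ ≡ 25 (mod 33), so k ≡ 25·11 ≡ 11 (mod 33).
x = 3 + 4·11 = 47.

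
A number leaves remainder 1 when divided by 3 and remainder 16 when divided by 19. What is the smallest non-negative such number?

16

Write x = 1 + 3·k. Then 3·k ≡ 16 − 1 ≡ 15 (mod 19).
Need 3⁻¹ mod 19. Extended Euclid on (19, 3):
19 = 6·3 + 1
3 = 3·1 + 0
Back-substitute:
1 = 19 − 6·3
3⁻¹ ≡ 13 (mod 19), so k ≡ 13·15 ≡ 5 (mod 19).
x = 1 + 3·5 = 16.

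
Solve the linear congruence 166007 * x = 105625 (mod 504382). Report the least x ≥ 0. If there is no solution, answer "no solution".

First find gcd(166007, 504382):
504382 = 3*166007 + 6361
166007 = 26*6361 + 621
6361 = 10*621 + 151
621 = 4*151 + 17
151 = 8*17 + 15
17 = 1*15 + 2
15 = 7*2 + 1
2 = 2*1 + 0
gcd = 1, so a unique solution mod 504382 exists.
Back-substitute for the Bézout coefficients:
1 = 15 − 7·2
1 = −7·17 + 8·15
1 = 8·151 − 71·17
1 = −71·621 + 292·151
1 = 292·6361 − 2991·621
1 = −2991·166007 + 78058·6361
1 = 78058·504382 − 237165·166007
So 166007·(-237165) ≡ 1 (mod 504382), giving 166007⁻¹ ≡ 267217.
x ≡ 166007⁻¹·105625 ≡ 267217·105625 ≡ 83287 (mod 504382).

83287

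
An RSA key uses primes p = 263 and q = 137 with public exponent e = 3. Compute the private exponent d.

23755

φ(n) = (p−1)(q−1) = 262·136 = 35632.
Need d with 3·d ≡ 1 (mod 35632). Apply the extended Euclidean algorithm:
35632 = 11877*3 + 1
3 = 3*1 + 0
Back-substitute:
1 = 35632 − 11877·3
So 3·(-11877) ≡ 1 (mod 35632), hence d ≡ -11877 ≡ 23755 (mod 35632).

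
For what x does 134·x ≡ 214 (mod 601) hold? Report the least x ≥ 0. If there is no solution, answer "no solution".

181

First find gcd(134, 601):
601 = 4*134 + 65
134 = 2*65 + 4
65 = 16*4 + 1
4 = 4*1 + 0
gcd = 1, so a unique solution mod 601 exists.
Back-substitute for the Bézout coefficients:
1 = 65 − 16·4
1 = −16·134 + 33·65
1 = 33·601 − 148·134
So 134·(-148) ≡ 1 (mod 601), giving 134⁻¹ ≡ 453.
x ≡ 134⁻¹·214 ≡ 453·214 ≡ 181 (mod 601).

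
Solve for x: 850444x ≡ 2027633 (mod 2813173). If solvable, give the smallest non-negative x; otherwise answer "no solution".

First find gcd(850444, 2813173):
2813173 = 3×850444 + 261841
850444 = 3×261841 + 64921
261841 = 4×64921 + 2157
64921 = 30×2157 + 211
2157 = 10×211 + 47
211 = 4×47 + 23
47 = 2×23 + 1
23 = 23×1 + 0
gcd = 1, so a unique solution mod 2813173 exists.
Back-substitute for the Bézout coefficients:
1 = 47 − 2·23
1 = −2·211 + 9·47
1 = 9·2157 − 92·211
1 = −92·64921 + 2769·2157
1 = 2769·261841 − 11168·64921
1 = −11168·850444 + 36273·261841
1 = 36273·2813173 − 119987·850444
So 850444·(-119987) ≡ 1 (mod 2813173), giving 850444⁻¹ ≡ 2693186.
x ≡ 850444⁻¹·2027633 ≡ 2693186·2027633 ≡ 2039788 (mod 2813173).

2039788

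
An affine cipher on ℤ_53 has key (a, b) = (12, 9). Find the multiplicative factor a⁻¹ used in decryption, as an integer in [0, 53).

Apply the Euclidean algorithm to 53 and 12:
53 = 4·12 + 5
12 = 2·5 + 2
5 = 2·2 + 1
2 = 2·1 + 0
Since gcd(12, 53) = 1, back-substitute to write 1 as a combination:
1 = 5 − 2·2
1 = −2·12 + 5·5
1 = 5·53 − 22·12
Thus 12·(-22) ≡ 1 (mod 53); reducing, -22 mod 53 = 31.

31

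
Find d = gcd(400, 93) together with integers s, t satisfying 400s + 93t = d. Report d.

1

Apply Euclid's algorithm to 400 and 93:
400 = 4×93 + 28
93 = 3×28 + 9
28 = 3×9 + 1
9 = 9×1 + 0
gcd(400, 93) = 1.
Express as a combination:
1 = 28 − 3·9
1 = −3·93 + 10·28
1 = 10·400 − 43·93
So 1 = (10)·400 + (-43)·93.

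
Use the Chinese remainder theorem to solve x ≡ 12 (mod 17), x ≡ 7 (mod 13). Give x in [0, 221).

46

Write x = 12 + 17·k. Then 17·k ≡ 7 − 12 ≡ 8 (mod 13).
Need 17⁻¹ mod 13. Extended Euclid on (13, 4):
13 = 3×4 + 1
4 = 4×1 + 0
Back-substitute:
1 = 13 − 3·4
17⁻¹ ≡ 10 (mod 13), so k ≡ 10·8 ≡ 2 (mod 13).
x = 12 + 17·2 = 46.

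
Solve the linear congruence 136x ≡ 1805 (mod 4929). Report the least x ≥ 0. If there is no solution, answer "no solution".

122

First find gcd(136, 4929):
4929 = 36·136 + 33
136 = 4·33 + 4
33 = 8·4 + 1
4 = 4·1 + 0
gcd = 1, so a unique solution mod 4929 exists.
Back-substitute for the Bézout coefficients:
1 = 33 − 8·4
1 = −8·136 + 33·33
1 = 33·4929 − 1196·136
So 136·(-1196) ≡ 1 (mod 4929), giving 136⁻¹ ≡ 3733.
x ≡ 136⁻¹·1805 ≡ 3733·1805 ≡ 122 (mod 4929).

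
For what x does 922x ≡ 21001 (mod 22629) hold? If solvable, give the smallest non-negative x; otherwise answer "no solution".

First find gcd(922, 22629):
22629 = 24*922 + 501
922 = 1*501 + 421
501 = 1*421 + 80
421 = 5*80 + 21
80 = 3*21 + 17
21 = 1*17 + 4
17 = 4*4 + 1
4 = 4*1 + 0
gcd = 1, so a unique solution mod 22629 exists.
Back-substitute for the Bézout coefficients:
1 = 17 − 4·4
1 = −4·21 + 5·17
1 = 5·80 − 19·21
1 = −19·421 + 100·80
1 = 100·501 − 119·421
1 = −119·922 + 219·501
1 = 219·22629 − 5375·922
So 922·(-5375) ≡ 1 (mod 22629), giving 922⁻¹ ≡ 17254.
x ≡ 922⁻¹·21001 ≡ 17254·21001 ≡ 15706 (mod 22629).

15706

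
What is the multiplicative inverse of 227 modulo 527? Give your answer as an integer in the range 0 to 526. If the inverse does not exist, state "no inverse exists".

462

Apply the Euclidean algorithm to 527 and 227:
527 = 2·227 + 73
227 = 3·73 + 8
73 = 9·8 + 1
8 = 8·1 + 0
The gcd is 1. Working backward:
1 = 73 − 9·8
1 = −9·227 + 28·73
1 = 28·527 − 65·227
So 227·(-65) ≡ 1 (mod 527), and -65 ≡ 462 (mod 527).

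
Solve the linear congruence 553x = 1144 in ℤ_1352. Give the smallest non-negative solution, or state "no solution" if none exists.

First find gcd(553, 1352):
1352 = 2*553 + 246
553 = 2*246 + 61
246 = 4*61 + 2
61 = 30*2 + 1
2 = 2*1 + 0
gcd = 1, so a unique solution mod 1352 exists.
Back-substitute for the Bézout coefficients:
1 = 61 − 30·2
1 = −30·246 + 121·61
1 = 121·553 − 272·246
1 = −272·1352 + 665·553
So 553·(665) ≡ 1 (mod 1352), giving 553⁻¹ ≡ 665.
x ≡ 553⁻¹·1144 ≡ 665·1144 ≡ 936 (mod 1352).

936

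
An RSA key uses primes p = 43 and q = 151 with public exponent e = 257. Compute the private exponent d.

5393

φ(n) = (p−1)(q−1) = 42·150 = 6300.
Need d with 257·d ≡ 1 (mod 6300). Apply the extended Euclidean algorithm:
6300 = 24*257 + 132
257 = 1*132 + 125
132 = 1*125 + 7
125 = 17*7 + 6
7 = 1*6 + 1
6 = 6*1 + 0
Back-substitute:
1 = 7 − 6
1 = −125 + 18·7
1 = 18·132 − 19·125
1 = −19·257 + 37·132
1 = 37·6300 − 907·257
So 257·(-907) ≡ 1 (mod 6300), hence d ≡ -907 ≡ 5393 (mod 6300).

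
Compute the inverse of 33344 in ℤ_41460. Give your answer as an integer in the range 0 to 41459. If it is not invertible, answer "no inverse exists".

Compute gcd(33344, 41460):
41460 = 1·33344 + 8116
33344 = 4·8116 + 880
8116 = 9·880 + 196
880 = 4·196 + 96
196 = 2·96 + 4
96 = 24·4 + 0
Since gcd = 4 > 1, 33344 is not a unit mod 41460.

no inverse exists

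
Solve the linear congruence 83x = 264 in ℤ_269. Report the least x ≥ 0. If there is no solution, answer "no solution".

First find gcd(83, 269):
269 = 3·83 + 20
83 = 4·20 + 3
20 = 6·3 + 2
3 = 1·2 + 1
2 = 2·1 + 0
gcd = 1, so a unique solution mod 269 exists.
Back-substitute for the Bézout coefficients:
1 = 3 − 2
1 = −20 + 7·3
1 = 7·83 − 29·20
1 = −29·269 + 94·83
So 83·(94) ≡ 1 (mod 269), giving 83⁻¹ ≡ 94.
x ≡ 83⁻¹·264 ≡ 94·264 ≡ 68 (mod 269).

68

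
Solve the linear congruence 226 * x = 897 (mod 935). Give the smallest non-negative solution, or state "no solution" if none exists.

397

First find gcd(226, 935):
935 = 4·226 + 31
226 = 7·31 + 9
31 = 3·9 + 4
9 = 2·4 + 1
4 = 4·1 + 0
gcd = 1, so a unique solution mod 935 exists.
Back-substitute for the Bézout coefficients:
1 = 9 − 2·4
1 = −2·31 + 7·9
1 = 7·226 − 51·31
1 = −51·935 + 211·226
So 226·(211) ≡ 1 (mod 935), giving 226⁻¹ ≡ 211.
x ≡ 226⁻¹·897 ≡ 211·897 ≡ 397 (mod 935).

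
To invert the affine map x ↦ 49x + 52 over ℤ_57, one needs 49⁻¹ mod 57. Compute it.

7

gcd(57, 49) by repeated division:
57 = 1·49 + 8
49 = 6·8 + 1
8 = 8·1 + 0
Since gcd(49, 57) = 1, back-substitute to write 1 as a combination:
1 = 49 − 6·8
1 = −6·57 + 7·49
So 49·7 ≡ 1 (mod 57).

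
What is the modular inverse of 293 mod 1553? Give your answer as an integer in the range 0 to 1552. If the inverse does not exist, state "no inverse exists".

1500

Extended Euclidean algorithm:
1553 = 5·293 + 88
293 = 3·88 + 29
88 = 3·29 + 1
29 = 29·1 + 0
gcd = 1, so the inverse exists. Back-substitute:
1 = 88 − 3·29
1 = −3·293 + 10·88
1 = 10·1553 − 53·293
Thus 293·(-53) ≡ 1 (mod 1553); reducing, -53 mod 1553 = 1500.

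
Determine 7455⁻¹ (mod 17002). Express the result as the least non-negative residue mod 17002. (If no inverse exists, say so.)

Apply the Euclidean algorithm to 17002 and 7455:
17002 = 2×7455 + 2092
7455 = 3×2092 + 1179
2092 = 1×1179 + 913
1179 = 1×913 + 266
913 = 3×266 + 115
266 = 2×115 + 36
115 = 3×36 + 7
36 = 5×7 + 1
7 = 7×1 + 0
Since gcd(7455, 17002) = 1, back-substitute to write 1 as a combination:
1 = 36 − 5·7
1 = −5·115 + 16·36
1 = 16·266 − 37·115
1 = −37·913 + 127·266
1 = 127·1179 − 164·913
1 = −164·2092 + 291·1179
1 = 291·7455 − 1037·2092
1 = −1037·17002 + 2365·7455
So 7455·2365 ≡ 1 (mod 17002).

2365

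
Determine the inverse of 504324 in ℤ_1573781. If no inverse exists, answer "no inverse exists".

Apply the Euclidean algorithm to 1573781 and 504324:
1573781 = 3*504324 + 60809
504324 = 8*60809 + 17852
60809 = 3*17852 + 7253
17852 = 2*7253 + 3346
7253 = 2*3346 + 561
3346 = 5*561 + 541
561 = 1*541 + 20
541 = 27*20 + 1
20 = 20*1 + 0
gcd = 1, so the inverse exists. Back-substitute:
1 = 541 − 27·20
1 = −27·561 + 28·541
1 = 28·3346 − 167·561
1 = −167·7253 + 362·3346
1 = 362·17852 − 891·7253
1 = −891·60809 + 3035·17852
1 = 3035·504324 − 25171·60809
1 = −25171·1573781 + 78548·504324
So 504324·78548 ≡ 1 (mod 1573781).

78548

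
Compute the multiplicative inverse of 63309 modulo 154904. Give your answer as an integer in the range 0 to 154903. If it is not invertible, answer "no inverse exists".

Extended Euclidean algorithm:
154904 = 2×63309 + 28286
63309 = 2×28286 + 6737
28286 = 4×6737 + 1338
6737 = 5×1338 + 47
1338 = 28×47 + 22
47 = 2×22 + 3
22 = 7×3 + 1
3 = 3×1 + 0
Since gcd(63309, 154904) = 1, back-substitute to write 1 as a combination:
1 = 22 − 7·3
1 = −7·47 + 15·22
1 = 15·1338 − 427·47
1 = −427·6737 + 2150·1338
1 = 2150·28286 − 9027·6737
1 = −9027·63309 + 20204·28286
1 = 20204·154904 − 49435·63309
So 63309·(-49435) ≡ 1 (mod 154904), and -49435 ≡ 105469 (mod 154904).

105469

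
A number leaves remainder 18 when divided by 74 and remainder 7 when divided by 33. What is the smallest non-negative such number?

832

Write x = 18 + 74·k. Then 74·k ≡ 7 − 18 ≡ 22 (mod 33).
Need 74⁻¹ mod 33. Extended Euclid on (33, 8):
33 = 4·8 + 1
8 = 8·1 + 0
Back-substitute:
1 = 33 − 4·8
74⁻¹ ≡ 29 (mod 33), so k ≡ 29·22 ≡ 11 (mod 33).
x = 18 + 74·11 = 832.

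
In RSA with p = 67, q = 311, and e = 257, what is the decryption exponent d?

1433

φ(n) = (p−1)(q−1) = 66·310 = 20460.
Need d with 257·d ≡ 1 (mod 20460). Apply the extended Euclidean algorithm:
20460 = 79×257 + 157
257 = 1×157 + 100
157 = 1×100 + 57
100 = 1×57 + 43
57 = 1×43 + 14
43 = 3×14 + 1
14 = 14×1 + 0
Back-substitute:
1 = 43 − 3·14
1 = −3·57 + 4·43
1 = 4·100 − 7·57
1 = −7·157 + 11·100
1 = 11·257 − 18·157
1 = −18·20460 + 1433·257
So 257·1433 ≡ 1 (mod 20460), hence d = 1433.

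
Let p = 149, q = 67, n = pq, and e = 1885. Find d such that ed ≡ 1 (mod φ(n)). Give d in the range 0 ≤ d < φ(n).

φ(n) = (p−1)(q−1) = 148·66 = 9768.
Need d with 1885·d ≡ 1 (mod 9768). Apply the extended Euclidean algorithm:
9768 = 5·1885 + 343
1885 = 5·343 + 170
343 = 2·170 + 3
170 = 56·3 + 2
3 = 1·2 + 1
2 = 2·1 + 0
Back-substitute:
1 = 3 − 2
1 = −170 + 57·3
1 = 57·343 − 115·170
1 = −115·1885 + 632·343
1 = 632·9768 − 3275·1885
So 1885·(-3275) ≡ 1 (mod 9768), hence d ≡ -3275 ≡ 6493 (mod 9768).

6493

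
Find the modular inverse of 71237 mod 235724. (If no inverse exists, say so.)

Apply the Euclidean algorithm to 235724 and 71237:
235724 = 3×71237 + 22013
71237 = 3×22013 + 5198
22013 = 4×5198 + 1221
5198 = 4×1221 + 314
1221 = 3×314 + 279
314 = 1×279 + 35
279 = 7×35 + 34
35 = 1×34 + 1
34 = 34×1 + 0
The gcd is 1. Working backward:
1 = 35 − 34
1 = −279 + 8·35
1 = 8·314 − 9·279
1 = −9·1221 + 35·314
1 = 35·5198 − 149·1221
1 = −149·22013 + 631·5198
1 = 631·71237 − 2042·22013
1 = −2042·235724 + 6757·71237
So 71237·6757 ≡ 1 (mod 235724).

6757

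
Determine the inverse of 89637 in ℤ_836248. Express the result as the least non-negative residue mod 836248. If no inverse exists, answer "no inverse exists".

Apply the Euclidean algorithm to 836248 and 89637:
836248 = 9×89637 + 29515
89637 = 3×29515 + 1092
29515 = 27×1092 + 31
1092 = 35×31 + 7
31 = 4×7 + 3
7 = 2×3 + 1
3 = 3×1 + 0
The gcd is 1. Working backward:
1 = 7 − 2·3
1 = −2·31 + 9·7
1 = 9·1092 − 317·31
1 = −317·29515 + 8568·1092
1 = 8568·89637 − 26021·29515
1 = −26021·836248 + 242757·89637
So 89637·242757 ≡ 1 (mod 836248).

242757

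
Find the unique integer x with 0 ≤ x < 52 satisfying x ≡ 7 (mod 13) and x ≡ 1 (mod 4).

Write x = 7 + 13·k. Then 13·k ≡ 1 − 7 ≡ 2 (mod 4).
Need 13⁻¹ mod 4. Extended Euclid on (4, 1):
4 = 4×1 + 0
13⁻¹ ≡ 1 (mod 4), so k ≡ 1·2 ≡ 2 (mod 4).
x = 7 + 13·2 = 33.

33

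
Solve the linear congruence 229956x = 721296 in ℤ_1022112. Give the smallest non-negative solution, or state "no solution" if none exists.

52932

First find gcd(229956, 1022112):
1022112 = 4·229956 + 102288
229956 = 2·102288 + 25380
102288 = 4·25380 + 768
25380 = 33·768 + 36
768 = 21·36 + 12
36 = 3·12 + 0
gcd = 12 and 12 | 721296, so solutions exist. Divide through by 12: 19163x ≡ 60108 (mod 85176).
Now find 19163⁻¹ mod 85176:
85176 = 4*19163 + 8524
19163 = 2*8524 + 2115
8524 = 4*2115 + 64
2115 = 33*64 + 3
64 = 21*3 + 1
3 = 3*1 + 0
Back-substitute:
1 = 64 − 21·3
1 = −21·2115 + 694·64
1 = 694·8524 − 2797·2115
1 = −2797·19163 + 6288·8524
1 = 6288·85176 − 27949·19163
So 19163·(-27949) ≡ 1 (mod 85176), i.e. 19163⁻¹ ≡ 57227.
Then x ≡ 57227·60108 ≡ 52932 (mod 85176); the smallest non-negative solution is x = 52932.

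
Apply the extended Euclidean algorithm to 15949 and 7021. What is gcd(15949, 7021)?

Euclidean algorithm:
15949 = 2·7021 + 1907
7021 = 3·1907 + 1300
1907 = 1·1300 + 607
1300 = 2·607 + 86
607 = 7·86 + 5
86 = 17·5 + 1
5 = 5·1 + 0
gcd(15949, 7021) = 1.
Express as a combination:
1 = 86 − 17·5
1 = −17·607 + 120·86
1 = 120·1300 − 257·607
1 = −257·1907 + 377·1300
1 = 377·7021 − 1388·1907
1 = −1388·15949 + 3153·7021
So 1 = (-1388)·15949 + (3153)·7021.

1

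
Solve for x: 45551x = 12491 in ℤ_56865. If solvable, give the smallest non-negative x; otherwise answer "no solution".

23536

First find gcd(45551, 56865):
56865 = 1·45551 + 11314
45551 = 4·11314 + 295
11314 = 38·295 + 104
295 = 2·104 + 87
104 = 1·87 + 17
87 = 5·17 + 2
17 = 8·2 + 1
2 = 2·1 + 0
gcd = 1, so a unique solution mod 56865 exists.
Back-substitute for the Bézout coefficients:
1 = 17 − 8·2
1 = −8·87 + 41·17
1 = 41·104 − 49·87
1 = −49·295 + 139·104
1 = 139·11314 − 5331·295
1 = −5331·45551 + 21463·11314
1 = 21463·56865 − 26794·45551
So 45551·(-26794) ≡ 1 (mod 56865), giving 45551⁻¹ ≡ 30071.
x ≡ 45551⁻¹·12491 ≡ 30071·12491 ≡ 23536 (mod 56865).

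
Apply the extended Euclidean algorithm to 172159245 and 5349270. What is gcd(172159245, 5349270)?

Repeated division:
172159245 = 32×5349270 + 982605
5349270 = 5×982605 + 436245
982605 = 2×436245 + 110115
436245 = 3×110115 + 105900
110115 = 1×105900 + 4215
105900 = 25×4215 + 525
4215 = 8×525 + 15
525 = 35×15 + 0
gcd(172159245, 5349270) = 15.
Express as a combination:
15 = 4215 − 8·525
15 = −8·105900 + 201·4215
15 = 201·110115 − 209·105900
15 = −209·436245 + 828·110115
15 = 828·982605 − 1865·436245
15 = −1865·5349270 + 10153·982605
15 = 10153·172159245 − 326761·5349270
So 15 = (10153)·172159245 + (-326761)·5349270.

15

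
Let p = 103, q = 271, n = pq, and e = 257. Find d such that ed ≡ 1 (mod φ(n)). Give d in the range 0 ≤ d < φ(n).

φ(n) = (p−1)(q−1) = 102·270 = 27540.
Need d with 257·d ≡ 1 (mod 27540). Apply the extended Euclidean algorithm:
27540 = 107·257 + 41
257 = 6·41 + 11
41 = 3·11 + 8
11 = 1·8 + 3
8 = 2·3 + 2
3 = 1·2 + 1
2 = 2·1 + 0
Back-substitute:
1 = 3 − 2
1 = −8 + 3·3
1 = 3·11 − 4·8
1 = −4·41 + 15·11
1 = 15·257 − 94·41
1 = −94·27540 + 10073·257
So 257·10073 ≡ 1 (mod 27540), hence d = 10073.

10073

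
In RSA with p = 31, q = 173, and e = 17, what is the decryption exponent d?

4553

φ(n) = (p−1)(q−1) = 30·172 = 5160.
Need d with 17·d ≡ 1 (mod 5160). Apply the extended Euclidean algorithm:
5160 = 303·17 + 9
17 = 1·9 + 8
9 = 1·8 + 1
8 = 8·1 + 0
Back-substitute:
1 = 9 − 8
1 = −17 + 2·9
1 = 2·5160 − 607·17
So 17·(-607) ≡ 1 (mod 5160), hence d ≡ -607 ≡ 4553 (mod 5160).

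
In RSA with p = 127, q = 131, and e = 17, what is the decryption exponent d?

φ(n) = (p−1)(q−1) = 126·130 = 16380.
Need d with 17·d ≡ 1 (mod 16380). Apply the extended Euclidean algorithm:
16380 = 963×17 + 9
17 = 1×9 + 8
9 = 1×8 + 1
8 = 8×1 + 0
Back-substitute:
1 = 9 − 8
1 = −17 + 2·9
1 = 2·16380 − 1927·17
So 17·(-1927) ≡ 1 (mod 16380), hence d ≡ -1927 ≡ 14453 (mod 16380).

14453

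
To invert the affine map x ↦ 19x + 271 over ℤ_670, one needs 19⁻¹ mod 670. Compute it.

Extended Euclidean algorithm:
670 = 35×19 + 5
19 = 3×5 + 4
5 = 1×4 + 1
4 = 4×1 + 0
Since gcd(19, 670) = 1, back-substitute to write 1 as a combination:
1 = 5 − 4
1 = −19 + 4·5
1 = 4·670 − 141·19
So 19·(-141) ≡ 1 (mod 670), and -141 ≡ 529 (mod 670).

529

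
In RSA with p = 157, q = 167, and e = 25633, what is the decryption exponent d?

16345

φ(n) = (p−1)(q−1) = 156·166 = 25896.
Need d with 25633·d ≡ 1 (mod 25896). Apply the extended Euclidean algorithm:
25896 = 1×25633 + 263
25633 = 97×263 + 122
263 = 2×122 + 19
122 = 6×19 + 8
19 = 2×8 + 3
8 = 2×3 + 2
3 = 1×2 + 1
2 = 2×1 + 0
Back-substitute:
1 = 3 − 2
1 = −8 + 3·3
1 = 3·19 − 7·8
1 = −7·122 + 45·19
1 = 45·263 − 97·122
1 = −97·25633 + 9454·263
1 = 9454·25896 − 9551·25633
So 25633·(-9551) ≡ 1 (mod 25896), hence d ≡ -9551 ≡ 16345 (mod 25896).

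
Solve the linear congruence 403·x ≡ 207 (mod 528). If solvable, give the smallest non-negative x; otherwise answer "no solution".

First find gcd(403, 528):
528 = 1*403 + 125
403 = 3*125 + 28
125 = 4*28 + 13
28 = 2*13 + 2
13 = 6*2 + 1
2 = 2*1 + 0
gcd = 1, so a unique solution mod 528 exists.
Back-substitute for the Bézout coefficients:
1 = 13 − 6·2
1 = −6·28 + 13·13
1 = 13·125 − 58·28
1 = −58·403 + 187·125
1 = 187·528 − 245·403
So 403·(-245) ≡ 1 (mod 528), giving 403⁻¹ ≡ 283.
x ≡ 403⁻¹·207 ≡ 283·207 ≡ 501 (mod 528).

501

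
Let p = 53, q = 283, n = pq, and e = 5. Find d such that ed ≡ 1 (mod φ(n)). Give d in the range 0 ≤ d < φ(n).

2933

φ(n) = (p−1)(q−1) = 52·282 = 14664.
Need d with 5·d ≡ 1 (mod 14664). Apply the extended Euclidean algorithm:
14664 = 2932*5 + 4
5 = 1*4 + 1
4 = 4*1 + 0
Back-substitute:
1 = 5 − 4
1 = −14664 + 2933·5
So 5·2933 ≡ 1 (mod 14664), hence d = 2933.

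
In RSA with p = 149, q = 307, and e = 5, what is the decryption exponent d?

φ(n) = (p−1)(q−1) = 148·306 = 45288.
Need d with 5·d ≡ 1 (mod 45288). Apply the extended Euclidean algorithm:
45288 = 9057·5 + 3
5 = 1·3 + 2
3 = 1·2 + 1
2 = 2·1 + 0
Back-substitute:
1 = 3 − 2
1 = −5 + 2·3
1 = 2·45288 − 18115·5
So 5·(-18115) ≡ 1 (mod 45288), hence d ≡ -18115 ≡ 27173 (mod 45288).

27173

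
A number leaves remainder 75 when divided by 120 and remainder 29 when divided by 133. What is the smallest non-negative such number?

Write x = 75 + 120·k. Then 120·k ≡ 29 − 75 ≡ 87 (mod 133).
Need 120⁻¹ mod 133. Extended Euclid on (133, 120):
133 = 1*120 + 13
120 = 9*13 + 3
13 = 4*3 + 1
3 = 3*1 + 0
Back-substitute:
1 = 13 − 4·3
1 = −4·120 + 37·13
1 = 37·133 − 41·120
120⁻¹ ≡ 92 (mod 133), so k ≡ 92·87 ≡ 24 (mod 133).
x = 75 + 120·24 = 2955.

2955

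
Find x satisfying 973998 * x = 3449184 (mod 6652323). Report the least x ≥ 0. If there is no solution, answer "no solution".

gcd(973998, 6652323):
6652323 = 6*973998 + 808335
973998 = 1*808335 + 165663
808335 = 4*165663 + 145683
165663 = 1*145683 + 19980
145683 = 7*19980 + 5823
19980 = 3*5823 + 2511
5823 = 2*2511 + 801
2511 = 3*801 + 108
801 = 7*108 + 45
108 = 2*45 + 18
45 = 2*18 + 9
18 = 2*9 + 0
gcd = 9, but 9 ∤ 3449184, so the congruence has no solution.

no solution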